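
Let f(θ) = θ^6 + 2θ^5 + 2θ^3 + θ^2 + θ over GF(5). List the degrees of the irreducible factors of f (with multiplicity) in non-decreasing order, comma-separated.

1, 1, 2, 2

Roots in GF(5): f(0) = 0 → root; f(1) = 2; f(2) = 0 → root; f(3) = 1; f(4) = 2.
Linear factors from roots: (θ), (θ - 2).
Complete factorization: f(θ) = (θ)·(θ - 2)·(θ^2 + 2)·(θ^2 - θ + 1).
Factor degrees with multiplicity: 1 + 1 + 2 + 2 = 6.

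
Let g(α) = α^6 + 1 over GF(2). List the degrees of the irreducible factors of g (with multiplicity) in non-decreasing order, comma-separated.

1, 1, 2, 2

Roots in GF(2): g(0) = 1; g(1) = 0 → root.
Linear factors from roots: (α + 1).
Complete factorization: g(α) = (α + 1)^2·(α^2 + α + 1)^2.
Factor degrees with multiplicity: 1 + 1 + 2 + 2 = 6.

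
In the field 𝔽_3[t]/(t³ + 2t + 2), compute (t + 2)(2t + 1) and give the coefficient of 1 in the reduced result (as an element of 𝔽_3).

2

Multiply in 𝔽_3[t]: (t + 2)·(2t + 1) = 2t² + 2t + 2.
Reduced: 2t² + 2t + 2.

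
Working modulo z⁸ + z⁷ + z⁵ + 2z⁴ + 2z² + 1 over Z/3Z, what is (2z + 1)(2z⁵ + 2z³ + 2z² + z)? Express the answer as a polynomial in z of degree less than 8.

Multiply in Z/3Z[z]: (2z + 1)·(2z⁵ + 2z³ + 2z² + z) = z⁶ + 2z⁵ + z⁴ + z² + z.
Reduced: z⁶ + 2z⁵ + z⁴ + z² + z.

z^6 + 2z^5 + z^4 + z^2 + z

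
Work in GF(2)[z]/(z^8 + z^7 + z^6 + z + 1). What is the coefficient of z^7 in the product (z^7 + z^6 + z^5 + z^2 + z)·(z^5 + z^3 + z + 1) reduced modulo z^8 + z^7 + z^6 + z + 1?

Multiply in GF(2)[z]: (z^7 + z^6 + z^5 + z^2 + z)·(z^5 + z^3 + z + 1) = z^12 + z^11 + z^9 + z^7 + z^6 + z^4 + z^3 + z.
Reduce using z^8 ≡ z^7 + z^6 + z + 1 (mod z^8 + z^7 + z^6 + z + 1).
Reduced: z^5 + z^2 + 1.

0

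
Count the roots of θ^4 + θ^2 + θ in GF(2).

Write P(θ) = θ^4 + θ^2 + θ.
Evaluate at each of the 2 elements of GF(2):
P(0) = 0 → root; P(1) = 1.
Roots: {0}.

1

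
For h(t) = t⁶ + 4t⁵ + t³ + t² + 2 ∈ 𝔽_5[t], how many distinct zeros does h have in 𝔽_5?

Evaluate at each of the 5 elements of 𝔽_5:
h(0) = 2; h(1) = 4; h(2) = 1; h(3) = 4; h(4) = 4.
No element is a root.

0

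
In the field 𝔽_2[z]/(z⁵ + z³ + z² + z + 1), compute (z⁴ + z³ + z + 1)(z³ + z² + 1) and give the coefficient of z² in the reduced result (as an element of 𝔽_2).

Multiply in 𝔽_2[z]: (z⁴ + z³ + z + 1)·(z³ + z² + 1) = z⁷ + z⁵ + z³ + z² + z + 1.
Reduce using z⁵ ≡ z³ + z² + z + 1 (mod z⁵ + z³ + z² + z + 1).
Reduced: z⁴ + z + 1.

0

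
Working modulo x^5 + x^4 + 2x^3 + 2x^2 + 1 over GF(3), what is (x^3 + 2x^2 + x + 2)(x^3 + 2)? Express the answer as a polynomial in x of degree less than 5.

x^4 + 2x^2 + x

Multiply in GF(3)[x]: (x^3 + 2x^2 + x + 2)·(x^3 + 2) = x^6 + 2x^5 + x^4 + x^3 + x^2 + 2x + 1.
Reduce using x^5 ≡ 2x^4 + x^3 + x^2 + 2 (mod x^5 + x^4 + 2x^3 + 2x^2 + 1).
Reduced: x^4 + 2x^2 + x.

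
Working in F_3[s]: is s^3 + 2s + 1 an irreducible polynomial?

Write m(s) = s^3 + 2s + 1.
Check for roots in F_3: m(0) = 1; m(1) = 1; m(2) = 1.
No roots. A degree-3 polynomial over a field with no linear factor is irreducible.

Yes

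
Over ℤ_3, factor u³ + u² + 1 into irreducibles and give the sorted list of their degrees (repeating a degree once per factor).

1, 2

Write f(u) = u³ + u² + 1.
Roots in ℤ_3: f(0) = 1; f(1) = 0 → root; f(2) = 1.
Linear factors from roots: (u - 1).
Complete factorization: f(u) = (u - 1)·(u² - u - 1).
Factor degrees with multiplicity: 1 + 2 = 3.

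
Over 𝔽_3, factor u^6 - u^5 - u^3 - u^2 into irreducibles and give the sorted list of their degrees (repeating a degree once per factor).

1, 1, 2, 2

Write g(u) = u^6 - u^5 - u^3 - u^2.
Roots in 𝔽_3: g(0) = 0 → root; g(1) = 1; g(2) = 2.
Linear factors from roots: (u).
Complete factorization: g(u) = (u)^2·(u^2 + 1)·(u^2 - u - 1).
Factor degrees with multiplicity: 1 + 1 + 2 + 2 = 6.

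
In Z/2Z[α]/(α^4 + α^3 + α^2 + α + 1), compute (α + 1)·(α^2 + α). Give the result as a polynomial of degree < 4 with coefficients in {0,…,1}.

Multiply in Z/2Z[α]: (α + 1)·(α^2 + α) = α^3 + α.
Reduced: α^3 + α.

α^3 + α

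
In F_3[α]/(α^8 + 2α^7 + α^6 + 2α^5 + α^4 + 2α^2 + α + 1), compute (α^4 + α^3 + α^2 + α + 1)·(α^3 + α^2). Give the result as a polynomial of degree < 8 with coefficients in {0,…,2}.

Multiply in F_3[α]: (α^4 + α^3 + α^2 + α + 1)·(α^3 + α^2) = α^7 + 2α^6 + 2α^5 + 2α^4 + 2α^3 + α^2.
Reduced: α^7 + 2α^6 + 2α^5 + 2α^4 + 2α^3 + α^2.

α^7 + 2α^6 + 2α^5 + 2α^4 + 2α^3 + α^2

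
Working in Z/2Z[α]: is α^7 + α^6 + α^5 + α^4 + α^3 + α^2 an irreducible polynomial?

Write f(α) = α^7 + α^6 + α^5 + α^4 + α^3 + α^2.
Check for roots in Z/2Z: f(0) = 0 → root; f(1) = 0 → root.
f(0) = 0, so (α) divides f(α); f is reducible.

No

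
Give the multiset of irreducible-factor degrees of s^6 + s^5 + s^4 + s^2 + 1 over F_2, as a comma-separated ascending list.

Write f(s) = s^6 + s^5 + s^4 + s^2 + 1.
Roots in F_2: f(0) = 1; f(1) = 1.
Complete factorization: f(s) = (s^6 + s^5 + s^4 + s^2 + 1).
Factor degrees with multiplicity: 6 = 6.

6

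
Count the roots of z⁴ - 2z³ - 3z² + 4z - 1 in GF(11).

Write f(z) = z⁴ - 2z³ - 3z² + 4z - 1.
Evaluate at each of the 11 elements of GF(11):
f(0) = 10; f(1) = 10; f(2) = 6; f(3) = 0 → root; f(4) = 7; f(5) = 0 → root; f(6) = 9; f(7) = 0 → root; f(8) = 7; f(9) = 0 → root; f(10) = 6.
Roots: {3, 5, 7, 9}.

4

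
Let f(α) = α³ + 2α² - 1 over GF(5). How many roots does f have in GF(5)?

2

Evaluate at each of the 5 elements of GF(5):
f(0) = 4; f(1) = 2; f(2) = 0 → root; f(3) = 4; f(4) = 0 → root.
Roots: {2, 4}.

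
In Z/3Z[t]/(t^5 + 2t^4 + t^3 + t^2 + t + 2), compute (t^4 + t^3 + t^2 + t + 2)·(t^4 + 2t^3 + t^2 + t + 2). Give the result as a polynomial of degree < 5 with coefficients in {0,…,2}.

t^2 + t + 2

Multiply in Z/3Z[t]: (t^4 + t^3 + t^2 + t + 2)·(t^4 + 2t^3 + t^2 + t + 2) = t^8 + t^6 + 2t^5 + 2t^4 + 2t^3 + 2t^2 + t + 1.
Reduce using t^5 ≡ t^4 + 2t^3 + 2t^2 + 2t + 1 (mod t^5 + 2t^4 + t^3 + t^2 + t + 2).
Reduced: t^2 + t + 2.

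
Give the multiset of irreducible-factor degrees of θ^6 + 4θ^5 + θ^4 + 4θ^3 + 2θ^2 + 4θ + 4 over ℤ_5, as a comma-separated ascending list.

1, 1, 1, 1, 2

Write f(θ) = θ^6 + 4θ^5 + θ^4 + 4θ^3 + 2θ^2 + 4θ + 4.
Roots in ℤ_5: f(0) = 4; f(1) = 0 → root; f(2) = 0 → root; f(3) = 4; f(4) = 1.
Linear factors from roots: (θ + 4), (θ + 3).
Complete factorization: f(θ) = (θ + 3)·(θ + 4)^3·(θ^2 + 4θ + 2).
Factor degrees with multiplicity: 1 + 1 + 1 + 1 + 2 = 6.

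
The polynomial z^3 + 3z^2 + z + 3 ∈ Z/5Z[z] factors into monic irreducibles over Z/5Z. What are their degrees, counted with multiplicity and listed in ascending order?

Write f(z) = z^3 + 3z^2 + z + 3.
Roots in Z/5Z: f(0) = 3; f(1) = 3; f(2) = 0 → root; f(3) = 0 → root; f(4) = 4.
Linear factors from roots: (z + 3), (z + 2).
Complete factorization: f(z) = (z + 2)·(z + 3)^2.
Factor degrees with multiplicity: 1 + 1 + 1 = 3.

1, 1, 1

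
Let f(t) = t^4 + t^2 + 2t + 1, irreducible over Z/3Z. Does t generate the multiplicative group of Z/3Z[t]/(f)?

|GF(3^4)^×| = 3^4 − 1 = 80. Prime factorization: 80 = 2^4·5.
f is primitive ⇔ t has order 80 in GF(3)[t]/(f), i.e. t^(80/q) ≠ 1 for each prime q | 80.
t^(40) mod f = 1
t^(16) mod f = 2t^3 + 2.
Since t^(40) = 1, the order of t divides 40 < 80; not primitive.

No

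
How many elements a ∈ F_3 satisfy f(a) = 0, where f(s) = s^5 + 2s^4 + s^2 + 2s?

3

Evaluate at each of the 3 elements of F_3:
f(0) = 0 → root; f(1) = 0 → root; f(2) = 0 → root.
Roots: {0, 1, 2}.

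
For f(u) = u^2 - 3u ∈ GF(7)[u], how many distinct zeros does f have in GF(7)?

Evaluate at each of the 7 elements of GF(7):
f(0) = 0 → root; f(1) = 5; f(2) = 5; f(3) = 0 → root; f(4) = 4; f(5) = 3; f(6) = 4.
Roots: {0, 3}.

2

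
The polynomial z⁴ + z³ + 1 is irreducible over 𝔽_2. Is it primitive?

Write f(z) = z⁴ + z³ + 1.
|GF(2^4)^×| = 2^4 − 1 = 15. Prime factorization: 15 = 3·5.
f is primitive ⇔ z has order 15 in GF(2)[z]/(f), i.e. z^(15/q) ≠ 1 for each prime q | 15.
z^(5) mod f = z³ + z + 1.
z^(3) mod f = z³.
None equal 1, so z has full order 15; f is primitive.

Yes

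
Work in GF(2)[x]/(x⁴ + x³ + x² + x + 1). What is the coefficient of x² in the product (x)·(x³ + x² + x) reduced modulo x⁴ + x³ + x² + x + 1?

0

Multiply in GF(2)[x]: (x)·(x³ + x² + x) = x⁴ + x³ + x².
Reduce using x⁴ ≡ x³ + x² + x + 1 (mod x⁴ + x³ + x² + x + 1).
Reduced: x + 1.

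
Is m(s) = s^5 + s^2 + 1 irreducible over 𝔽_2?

Yes

Check for roots in 𝔽_2: m(0) = 1; m(1) = 1.
No roots, so no linear factors.
Monic irreducibles of degree 2 over GF(2): s^2 + s + 1.
None of them divide m (all give nonzero remainder).
No irreducible factor of degree ≤ 2 exists, so m is irreducible over GF(2).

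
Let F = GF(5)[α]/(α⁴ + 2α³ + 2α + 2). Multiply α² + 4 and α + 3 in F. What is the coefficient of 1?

Multiply in GF(5)[α]: (α² + 4)·(α + 3) = α³ + 3α² + 4α + 2.
Reduced: α³ + 3α² + 4α + 2.

2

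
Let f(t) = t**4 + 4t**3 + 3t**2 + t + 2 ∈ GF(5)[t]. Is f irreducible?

Check for roots in GF(5): f(0) = 2; f(1) = 1; f(2) = 4; f(3) = 1; f(4) = 1.
No roots, so no linear factors.
Degree-2 irreducible divisors: test the 10 monic irreducibles of degree 2 over GF(5).
None of them divide f (all give nonzero remainder).
No irreducible factor of degree ≤ 2 exists, so f is irreducible over GF(5).

Yes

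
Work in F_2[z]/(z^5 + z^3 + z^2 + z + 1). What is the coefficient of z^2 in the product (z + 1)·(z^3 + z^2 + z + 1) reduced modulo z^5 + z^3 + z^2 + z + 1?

0

Multiply in F_2[z]: (z + 1)·(z^3 + z^2 + z + 1) = z^4 + 1.
Reduced: z^4 + 1.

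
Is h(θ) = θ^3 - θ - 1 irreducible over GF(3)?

Yes

Check for roots in GF(3): h(0) = 2; h(1) = 2; h(2) = 2.
No roots. A degree-3 polynomial over a field with no linear factor is irreducible.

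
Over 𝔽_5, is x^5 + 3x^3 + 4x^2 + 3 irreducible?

No

Write m(x) = x^5 + 3x^3 + 4x^2 + 3.
Check for roots in 𝔽_5: m(0) = 3; m(1) = 1; m(2) = 0 → root; m(3) = 3; m(4) = 3.
m(2) = 0, so (x − 2) divides m(x); m is reducible.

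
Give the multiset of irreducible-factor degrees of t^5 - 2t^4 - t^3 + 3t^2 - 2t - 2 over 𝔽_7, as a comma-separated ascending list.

1, 2, 2

Write g(t) = t^5 - 2t^4 - t^3 + 3t^2 - 2t - 2.
Linear factors from roots: (t + 2).
Complete factorization: g(t) = (t + 2)·(t^2 + 1)·(t^2 + 3t - 1).
Factor degrees with multiplicity: 1 + 2 + 2 = 5.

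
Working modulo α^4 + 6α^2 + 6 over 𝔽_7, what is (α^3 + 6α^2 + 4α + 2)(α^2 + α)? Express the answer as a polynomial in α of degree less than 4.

4α^3 + 6α^2 + 3α

Multiply in 𝔽_7[α]: (α^3 + 6α^2 + 4α + 2)·(α^2 + α) = α^5 + 3α^3 + 6α^2 + 2α.
Reduce using α^4 ≡ α^2 + 1 (mod α^4 + 6α^2 + 6).
Reduced: 4α^3 + 6α^2 + 3α.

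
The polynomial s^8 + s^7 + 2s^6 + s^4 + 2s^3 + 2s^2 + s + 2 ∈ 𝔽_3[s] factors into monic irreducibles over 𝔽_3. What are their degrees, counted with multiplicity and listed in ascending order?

Write h(s) = s^8 + s^7 + 2s^6 + s^4 + 2s^3 + 2s^2 + s + 2.
Roots in 𝔽_3: h(0) = 2; h(1) = 0 → root; h(2) = 1.
Linear factors from roots: (s + 2).
Complete factorization: h(s) = (s + 2)^3·(s^2 + 2s + 2)·(s^3 + 2s^2 + 2s + 2).
Factor degrees with multiplicity: 1 + 1 + 1 + 2 + 3 = 8.

1, 1, 1, 2, 3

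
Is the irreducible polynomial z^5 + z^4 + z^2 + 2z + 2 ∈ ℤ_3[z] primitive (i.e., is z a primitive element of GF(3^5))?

No

Write f(z) = z^5 + z^4 + z^2 + 2z + 2.
|GF(3^5)^×| = 3^5 − 1 = 242. Prime factorization: 242 = 2·11^2.
f is primitive ⇔ z has order 242 in GF(3)[z]/(f), i.e. z^(242/q) ≠ 1 for each prime q | 242.
z^(121) mod f = 1
z^(22) mod f = z^4 + 2z^3 + 2.
Since z^(121) = 1, the order of z divides 121 < 242; not primitive.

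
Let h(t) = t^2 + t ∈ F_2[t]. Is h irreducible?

Check for roots in F_2: h(0) = 0 → root; h(1) = 0 → root.
h(0) = 0, so (t) divides h(t); h is reducible.

No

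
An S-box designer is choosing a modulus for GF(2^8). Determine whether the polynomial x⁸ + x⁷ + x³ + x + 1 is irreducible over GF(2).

Yes

Write m(x) = x⁸ + x⁷ + x³ + x + 1.
Check for roots in GF(2): m(0) = 1; m(1) = 1.
No roots, so no linear factors.
Monic irreducibles of degree 2 over GF(2): x² + x + 1.
None of them divide m (all give nonzero remainder).
Monic irreducibles of degree 3 over GF(2): x³ + x + 1, x³ + x² + 1.
None of them divide m (all give nonzero remainder).
Monic irreducibles of degree 4 over GF(2): x⁴ + x + 1, x⁴ + x³ + 1, x⁴ + x³ + x² + x + 1.
None of them divide m (all give nonzero remainder).
No irreducible factor of degree ≤ 4 exists, so m is irreducible over GF(2).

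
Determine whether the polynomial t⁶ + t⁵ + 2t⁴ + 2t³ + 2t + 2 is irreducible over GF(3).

No

Write h(t) = t⁶ + t⁵ + 2t⁴ + 2t³ + 2t + 2.
Check for roots in GF(3): h(0) = 2; h(1) = 1; h(2) = 0 → root.
h(2) = 0, so (t − 2) divides h(t); h is reducible.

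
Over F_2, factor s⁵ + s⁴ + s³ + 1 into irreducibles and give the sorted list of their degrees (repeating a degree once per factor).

Write h(s) = s⁵ + s⁴ + s³ + 1.
Roots in F_2: h(0) = 1; h(1) = 0 → root.
Linear factors from roots: (s + 1).
Complete factorization: h(s) = (s + 1)^2·(s³ + s² + 1).
Factor degrees with multiplicity: 1 + 1 + 3 = 5.

1, 1, 3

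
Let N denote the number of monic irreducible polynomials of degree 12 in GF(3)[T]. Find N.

The number of monic irreducibles of degree 12 over GF(3) is (1/12)·Σ_{d∣12} μ(12/d) 3^d.
Divisors of 12: 1, 2, 3, 4, 6, 12; μ(12/d) for each: 0, 1, 0, -1, -1, 1.
Σ = 3^2 − 3^4 − 3^6 + 3^12 = 530640.
N = 530640/12 = 44220.

44220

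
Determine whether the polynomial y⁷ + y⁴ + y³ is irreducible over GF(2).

No

Write P(y) = y⁷ + y⁴ + y³.
Check for roots in GF(2): P(0) = 0 → root; P(1) = 1.
P(0) = 0, so (y) divides P(y); P is reducible.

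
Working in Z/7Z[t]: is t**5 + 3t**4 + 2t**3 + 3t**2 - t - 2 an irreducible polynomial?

Yes

Write f(t) = t**5 + 3t**4 + 2t**3 + 3t**2 - t - 2.
Check for roots in Z/7Z: f(0) = 5; f(1) = 6; f(2) = 6; f(3) = 2; f(4) = 2; f(5) = 5; f(6) = 2.
No roots, so no linear factors.
Degree-2 irreducible divisors: test the 21 monic irreducibles of degree 2 over GF(7).
None of them divide f (all give nonzero remainder).
No irreducible factor of degree ≤ 2 exists, so f is irreducible over GF(7).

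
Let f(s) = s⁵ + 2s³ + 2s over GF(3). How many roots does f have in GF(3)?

1

Evaluate at each of the 3 elements of GF(3):
f(0) = 0 → root; f(1) = 2; f(2) = 1.
Roots: {0}.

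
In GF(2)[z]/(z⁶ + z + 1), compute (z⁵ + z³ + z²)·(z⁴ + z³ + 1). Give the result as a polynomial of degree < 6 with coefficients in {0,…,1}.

Multiply in GF(2)[z]: (z⁵ + z³ + z²)·(z⁴ + z³ + 1) = z⁹ + z⁸ + z⁷ + z³ + z².
Reduce using z⁶ ≡ z + 1 (mod z⁶ + z + 1).
Reduced: z⁴ + z³ + z² + z.

z^4 + z^3 + z^2 + z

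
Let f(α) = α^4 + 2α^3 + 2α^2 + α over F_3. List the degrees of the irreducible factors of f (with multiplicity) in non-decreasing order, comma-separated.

Roots in F_3: f(0) = 0 → root; f(1) = 0 → root; f(2) = 0 → root.
Linear factors from roots: (α), (α + 2), (α + 1).
Complete factorization: f(α) = (α)·(α + 1)·(α + 2)^2.
Factor degrees with multiplicity: 1 + 1 + 1 + 1 = 4.

1, 1, 1, 1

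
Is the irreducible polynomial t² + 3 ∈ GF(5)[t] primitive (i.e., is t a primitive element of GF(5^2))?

Write f(t) = t² + 3.
|GF(5^2)^×| = 5^2 − 1 = 24. Prime factorization: 24 = 2^3·3.
f is primitive ⇔ t has order 24 in GF(5)[t]/(f), i.e. t^(24/q) ≠ 1 for each prime q | 24.
t^(12) mod f = 4.
t^(8) mod f = 1
Since t^(8) = 1, the order of t divides 8 < 24; not primitive.

No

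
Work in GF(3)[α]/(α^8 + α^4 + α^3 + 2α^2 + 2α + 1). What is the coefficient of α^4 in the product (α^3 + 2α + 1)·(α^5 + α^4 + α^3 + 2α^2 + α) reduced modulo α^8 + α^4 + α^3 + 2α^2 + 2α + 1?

0

Multiply in GF(3)[α]: (α^3 + 2α + 1)·(α^5 + α^4 + α^3 + 2α^2 + α) = α^8 + α^7 + 2α^5 + α^4 + 2α^3 + α^2 + α.
Reduce using α^8 ≡ 2α^4 + 2α^3 + α^2 + α + 2 (mod α^8 + α^4 + α^3 + 2α^2 + 2α + 1).
Reduced: α^7 + 2α^5 + α^3 + 2α^2 + 2α + 2.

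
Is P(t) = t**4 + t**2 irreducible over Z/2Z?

Check for roots in Z/2Z: P(0) = 0 → root; P(1) = 0 → root.
P(0) = 0, so (t) divides P(t); P is reducible.

No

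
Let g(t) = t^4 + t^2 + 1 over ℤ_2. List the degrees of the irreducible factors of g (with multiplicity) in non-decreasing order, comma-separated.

Roots in ℤ_2: g(0) = 1; g(1) = 1.
Complete factorization: g(t) = (t^2 + t + 1)^2.
Factor degrees with multiplicity: 2 + 2 = 4.

2, 2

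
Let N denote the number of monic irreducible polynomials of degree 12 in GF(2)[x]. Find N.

The number of monic irreducibles of degree 12 over GF(2) is (1/12)·Σ_{d∣12} μ(12/d) 2^d.
Divisors of 12: 1, 2, 3, 4, 6, 12; μ(12/d) for each: 0, 1, 0, -1, -1, 1.
Σ = 2^2 − 2^4 − 2^6 + 2^12 = 4020.
N = 4020/12 = 335.

335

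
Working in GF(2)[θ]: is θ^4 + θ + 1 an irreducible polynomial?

Write P(θ) = θ^4 + θ + 1.
Check for roots in GF(2): P(0) = 1; P(1) = 1.
No roots, so no linear factors.
Monic irreducibles of degree 2 over GF(2): θ^2 + θ + 1.
None of them divide P (all give nonzero remainder).
No irreducible factor of degree ≤ 2 exists, so P is irreducible over GF(2).

Yes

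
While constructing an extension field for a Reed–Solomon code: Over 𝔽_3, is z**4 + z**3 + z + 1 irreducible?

Write g(z) = z**4 + z**3 + z + 1.
Check for roots in 𝔽_3: g(0) = 1; g(1) = 1; g(2) = 0 → root.
g(2) = 0, so (z − 2) divides g(z); g is reducible.

No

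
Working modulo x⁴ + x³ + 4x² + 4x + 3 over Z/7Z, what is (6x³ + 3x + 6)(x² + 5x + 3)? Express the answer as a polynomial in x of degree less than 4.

x^3 + 6x^2 + 2x + 2

Multiply in Z/7Z[x]: (6x³ + 3x + 6)·(x² + 5x + 3) = 6x⁵ + 2x⁴ + 4x + 4.
Reduce using x⁴ ≡ 6x³ + 3x² + 3x + 4 (mod x⁴ + x³ + 4x² + 4x + 3).
Reduced: x³ + 6x² + 2x + 2.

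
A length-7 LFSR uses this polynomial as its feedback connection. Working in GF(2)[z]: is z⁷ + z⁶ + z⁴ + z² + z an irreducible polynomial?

Write f(z) = z⁷ + z⁶ + z⁴ + z² + z.
Check for roots in GF(2): f(0) = 0 → root; f(1) = 1.
f(0) = 0, so (z) divides f(z); f is reducible.

No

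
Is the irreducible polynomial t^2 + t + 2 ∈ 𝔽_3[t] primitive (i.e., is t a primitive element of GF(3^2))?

Yes

Write f(t) = t^2 + t + 2.
|GF(3^2)^×| = 3^2 − 1 = 8. Prime factorization: 8 = 2^3.
f is primitive ⇔ t has order 8 in GF(3)[t]/(f), i.e. t^(8/q) ≠ 1 for each prime q | 8.
t^(4) mod f = 2.
None equal 1, so t has full order 8; f is primitive.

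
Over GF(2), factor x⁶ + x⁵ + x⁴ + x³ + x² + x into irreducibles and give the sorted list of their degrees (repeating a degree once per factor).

Write h(x) = x⁶ + x⁵ + x⁴ + x³ + x² + x.
Roots in GF(2): h(0) = 0 → root; h(1) = 0 → root.
Linear factors from roots: (x), (x + 1).
Complete factorization: h(x) = (x)·(x + 1)·(x² + x + 1)^2.
Factor degrees with multiplicity: 1 + 1 + 2 + 2 = 6.

1, 1, 2, 2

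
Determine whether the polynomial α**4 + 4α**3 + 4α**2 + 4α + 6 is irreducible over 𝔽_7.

Yes

Write m(α) = α**4 + 4α**3 + 4α**2 + 4α + 6.
Check for roots in 𝔽_7: m(0) = 6; m(1) = 5; m(2) = 1; m(3) = 5; m(4) = 3; m(5) = 5; m(6) = 3.
No roots, so no linear factors.
Degree-2 irreducible divisors: test the 21 monic irreducibles of degree 2 over GF(7).
None of them divide m (all give nonzero remainder).
No irreducible factor of degree ≤ 2 exists, so m is irreducible over GF(7).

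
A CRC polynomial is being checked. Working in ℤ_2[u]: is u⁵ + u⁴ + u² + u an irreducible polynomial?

Write m(u) = u⁵ + u⁴ + u² + u.
Check for roots in ℤ_2: m(0) = 0 → root; m(1) = 0 → root.
m(0) = 0, so (u) divides m(u); m is reducible.

No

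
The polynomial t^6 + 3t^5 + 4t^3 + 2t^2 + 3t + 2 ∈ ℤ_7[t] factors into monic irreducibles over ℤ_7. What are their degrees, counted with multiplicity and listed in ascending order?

2, 4

Write f(t) = t^6 + 3t^5 + 4t^3 + 2t^2 + 3t + 2.
Complete factorization: f(t) = (t^2 + 4)·(t^4 + 3t^3 + 3t^2 + 6t + 4).
Factor degrees with multiplicity: 2 + 4 = 6.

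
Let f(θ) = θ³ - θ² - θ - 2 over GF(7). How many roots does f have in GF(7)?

Evaluate at each of the 7 elements of GF(7):
f(0) = 5; f(1) = 4; f(2) = 0 → root; f(3) = 6; f(4) = 0 → root; f(5) = 2; f(6) = 4.
Roots: {2, 4}.

2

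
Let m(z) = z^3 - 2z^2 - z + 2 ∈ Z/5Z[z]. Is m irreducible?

Check for roots in Z/5Z: m(0) = 2; m(1) = 0 → root; m(2) = 0 → root; m(3) = 3; m(4) = 0 → root.
m(1) = 0, so (z − 1) divides m(z); m is reducible.

No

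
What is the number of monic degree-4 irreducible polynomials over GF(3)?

Gauss's count: N_{3}(4) = (1/4) Σ_{d|4} μ(4/d)·3^d.
Divisors of 4: 1, 2, 4; μ(4/d) for each: 0, -1, 1.
Σ = − 3^2 + 3^4 = 72.
N = 72/4 = 18.

18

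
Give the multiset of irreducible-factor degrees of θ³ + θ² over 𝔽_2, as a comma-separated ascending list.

Write h(θ) = θ³ + θ².
Roots in 𝔽_2: h(0) = 0 → root; h(1) = 0 → root.
Linear factors from roots: (θ), (θ + 1).
Complete factorization: h(θ) = (θ + 1)·(θ)^2.
Factor degrees with multiplicity: 1 + 1 + 1 = 3.

1, 1, 1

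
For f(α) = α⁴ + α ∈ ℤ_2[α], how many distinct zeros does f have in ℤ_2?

Evaluate at each of the 2 elements of ℤ_2:
f(0) = 0 → root; f(1) = 0 → root.
Roots: {0, 1}.

2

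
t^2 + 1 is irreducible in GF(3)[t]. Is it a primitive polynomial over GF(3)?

Write f(t) = t^2 + 1.
|GF(3^2)^×| = 3^2 − 1 = 8. Prime factorization: 8 = 2^3.
f is primitive ⇔ t has order 8 in GF(3)[t]/(f), i.e. t^(8/q) ≠ 1 for each prime q | 8.
t^(4) mod f = 1
Since t^(4) = 1, the order of t divides 4 < 8; not primitive.

No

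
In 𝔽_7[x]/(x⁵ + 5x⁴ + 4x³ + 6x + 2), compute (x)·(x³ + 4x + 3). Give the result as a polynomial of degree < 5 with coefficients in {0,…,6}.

x^4 + 4x^2 + 3x

Multiply in 𝔽_7[x]: (x)·(x³ + 4x + 3) = x⁴ + 4x² + 3x.
Reduced: x⁴ + 4x² + 3x.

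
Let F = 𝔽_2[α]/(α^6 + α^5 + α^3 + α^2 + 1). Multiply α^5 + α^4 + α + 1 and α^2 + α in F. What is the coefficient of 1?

Multiply in 𝔽_2[α]: (α^5 + α^4 + α + 1)·(α^2 + α) = α^7 + α^5 + α^3 + α.
Reduce using α^6 ≡ α^5 + α^3 + α^2 + 1 (mod α^6 + α^5 + α^3 + α^2 + 1).
Reduced: α^4 + α^3 + α^2 + 1.

1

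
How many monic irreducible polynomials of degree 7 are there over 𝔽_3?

x^(3^7) − x is the product of all monic irreducibles of degree dividing 7; Möbius inversion gives N = (1/7) Σ μ(7/d)·3^d.
Divisors of 7: 1, 7; μ(7/d) for each: -1, 1.
Σ = − 3^1 + 3^7 = 2184.
N = 2184/7 = 312.

312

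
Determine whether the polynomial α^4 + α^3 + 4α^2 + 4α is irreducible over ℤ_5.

Write g(α) = α^4 + α^3 + 4α^2 + 4α.
Check for roots in ℤ_5: g(0) = 0 → root; g(1) = 0 → root; g(2) = 3; g(3) = 1; g(4) = 0 → root.
g(0) = 0, so (α) divides g(α); g is reducible.

No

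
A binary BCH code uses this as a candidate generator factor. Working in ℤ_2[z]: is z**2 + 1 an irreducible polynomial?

No

Write g(z) = z**2 + 1.
Check for roots in ℤ_2: g(0) = 1; g(1) = 0 → root.
g(1) = 0, so (z − 1) divides g(z); g is reducible.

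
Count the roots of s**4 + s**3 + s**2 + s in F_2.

Write f(s) = s**4 + s**3 + s**2 + s.
Evaluate at each of the 2 elements of F_2:
f(0) = 0 → root; f(1) = 0 → root.
Roots: {0, 1}.

2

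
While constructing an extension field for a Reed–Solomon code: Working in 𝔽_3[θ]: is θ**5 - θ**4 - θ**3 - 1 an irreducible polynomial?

Yes

Write P(θ) = θ**5 - θ**4 - θ**3 - 1.
Check for roots in 𝔽_3: P(0) = 2; P(1) = 1; P(2) = 1.
No roots, so no linear factors.
Monic irreducibles of degree 2 over GF(3): θ**2 + 1, θ**2 + θ - 1, θ**2 - θ - 1.
None of them divide P (all give nonzero remainder).
No irreducible factor of degree ≤ 2 exists, so P is irreducible over GF(3).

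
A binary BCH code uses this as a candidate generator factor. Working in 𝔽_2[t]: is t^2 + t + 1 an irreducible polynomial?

Yes

Write g(t) = t^2 + t + 1.
Check for roots in 𝔽_2: g(0) = 1; g(1) = 1.
No roots. A degree-2 polynomial over a field with no linear factor is irreducible.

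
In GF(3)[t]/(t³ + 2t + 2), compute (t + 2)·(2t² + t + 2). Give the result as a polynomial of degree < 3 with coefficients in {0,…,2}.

2t^2

Multiply in GF(3)[t]: (t + 2)·(2t² + t + 2) = 2t³ + 2t² + t + 1.
Reduce using t³ ≡ t + 1 (mod t³ + 2t + 2).
Reduced: 2t².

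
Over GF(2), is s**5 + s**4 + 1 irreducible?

No

Write m(s) = s**5 + s**4 + 1.
Check for roots in GF(2): m(0) = 1; m(1) = 1.
No roots, so no linear factors.
Monic irreducibles of degree 2 over GF(2): s**2 + s + 1.
s**2 + s + 1 divides m: m(s) = (s**2 + s + 1)·(s**3 + s + 1).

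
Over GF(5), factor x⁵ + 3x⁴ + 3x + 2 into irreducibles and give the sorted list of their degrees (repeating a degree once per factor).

2, 3

Write h(x) = x⁵ + 3x⁴ + 3x + 2.
Roots in GF(5): h(0) = 2; h(1) = 4; h(2) = 3; h(3) = 2; h(4) = 1.
Complete factorization: h(x) = (x² + 3x + 3)·(x³ + 2x + 4).
Factor degrees with multiplicity: 2 + 3 = 5.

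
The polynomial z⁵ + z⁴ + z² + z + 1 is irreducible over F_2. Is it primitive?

Write f(z) = z⁵ + z⁴ + z² + z + 1.
|GF(2^5)^×| = 2^5 − 1 = 31. Prime factorization: 31 = 31.
f is primitive ⇔ z has order 31 in GF(2)[z]/(f), i.e. z^(31/q) ≠ 1 for each prime q | 31.
z^(1) mod f = z.
None equal 1, so z has full order 31; f is primitive.

Yes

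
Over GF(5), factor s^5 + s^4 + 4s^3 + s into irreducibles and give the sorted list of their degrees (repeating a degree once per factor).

1, 1, 1, 2

Write h(s) = s^5 + s^4 + 4s^3 + s.
Roots in GF(5): h(0) = 0 → root; h(1) = 2; h(2) = 2; h(3) = 0 → root; h(4) = 0 → root.
Linear factors from roots: (s), (s + 2), (s + 1).
Complete factorization: h(s) = (s)·(s + 1)·(s + 2)·(s^2 + 3s + 3).
Factor degrees with multiplicity: 1 + 1 + 1 + 2 = 5.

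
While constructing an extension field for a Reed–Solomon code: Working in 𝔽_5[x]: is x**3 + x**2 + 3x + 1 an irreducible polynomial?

Yes

Write m(x) = x**3 + x**2 + 3x + 1.
Check for roots in 𝔽_5: m(0) = 1; m(1) = 1; m(2) = 4; m(3) = 1; m(4) = 3.
No roots. A degree-3 polynomial over a field with no linear factor is irreducible.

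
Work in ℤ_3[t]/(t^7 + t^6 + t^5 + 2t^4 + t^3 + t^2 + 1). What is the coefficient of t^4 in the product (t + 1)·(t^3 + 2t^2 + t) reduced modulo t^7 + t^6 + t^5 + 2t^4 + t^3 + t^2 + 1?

1

Multiply in ℤ_3[t]: (t + 1)·(t^3 + 2t^2 + t) = t^4 + t.
Reduced: t^4 + t.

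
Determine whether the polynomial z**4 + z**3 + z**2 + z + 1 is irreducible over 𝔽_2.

Yes

Write g(z) = z**4 + z**3 + z**2 + z + 1.
Check for roots in 𝔽_2: g(0) = 1; g(1) = 1.
No roots, so no linear factors.
Monic irreducibles of degree 2 over GF(2): z**2 + z + 1.
None of them divide g (all give nonzero remainder).
No irreducible factor of degree ≤ 2 exists, so g is irreducible over GF(2).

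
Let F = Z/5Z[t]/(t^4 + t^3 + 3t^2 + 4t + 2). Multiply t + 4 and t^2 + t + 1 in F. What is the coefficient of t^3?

Multiply in Z/5Z[t]: (t + 4)·(t^2 + t + 1) = t^3 + 4.
Reduced: t^3 + 4.

1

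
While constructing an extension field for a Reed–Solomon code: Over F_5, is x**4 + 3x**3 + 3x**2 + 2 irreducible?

Write h(x) = x**4 + 3x**3 + 3x**2 + 2.
Check for roots in F_5: h(0) = 2; h(1) = 4; h(2) = 4; h(3) = 1; h(4) = 3.
No roots, so no linear factors.
Degree-2 irreducible divisors: test the 10 monic irreducibles of degree 2 over GF(5).
None of them divide h (all give nonzero remainder).
No irreducible factor of degree ≤ 2 exists, so h is irreducible over GF(5).

Yes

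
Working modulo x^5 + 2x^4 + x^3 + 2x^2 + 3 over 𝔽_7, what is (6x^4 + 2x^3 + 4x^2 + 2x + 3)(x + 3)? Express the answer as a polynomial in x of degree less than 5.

Multiply in 𝔽_7[x]: (6x^4 + 2x^3 + 4x^2 + 2x + 3)·(x + 3) = 6x^5 + 6x^4 + 3x^3 + 2x + 2.
Reduce using x^5 ≡ 5x^4 + 6x^3 + 5x^2 + 4 (mod x^5 + 2x^4 + x^3 + 2x^2 + 3).
Reduced: x^4 + 4x^3 + 2x^2 + 2x + 5.

x^4 + 4x^3 + 2x^2 + 2x + 5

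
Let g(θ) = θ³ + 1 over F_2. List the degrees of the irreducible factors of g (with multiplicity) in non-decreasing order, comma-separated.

1, 2

Roots in F_2: g(0) = 1; g(1) = 0 → root.
Linear factors from roots: (θ + 1).
Complete factorization: g(θ) = (θ + 1)·(θ² + θ + 1).
Factor degrees with multiplicity: 1 + 2 = 3.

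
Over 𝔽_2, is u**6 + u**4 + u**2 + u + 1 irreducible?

Write g(u) = u**6 + u**4 + u**2 + u + 1.
Check for roots in 𝔽_2: g(0) = 1; g(1) = 1.
No roots, so no linear factors.
Monic irreducibles of degree 2 over GF(2): u**2 + u + 1.
None of them divide g (all give nonzero remainder).
Monic irreducibles of degree 3 over GF(2): u**3 + u + 1, u**3 + u**2 + 1.
None of them divide g (all give nonzero remainder).
No irreducible factor of degree ≤ 3 exists, so g is irreducible over GF(2).

Yes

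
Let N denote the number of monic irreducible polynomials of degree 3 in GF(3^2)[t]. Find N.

240

By the necklace-counting formula, N_9(3) = (1/3) Σ_{d|3} μ(3/d)·9^d.
Divisors of 3: 1, 3; μ(3/d) for each: -1, 1.
Σ = − 9^1 + 9^3 = 720.
N = 720/3 = 240.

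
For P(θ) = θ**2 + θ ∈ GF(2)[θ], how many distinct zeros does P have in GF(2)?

Evaluate at each of the 2 elements of GF(2):
P(0) = 0 → root; P(1) = 0 → root.
Roots: {0, 1}.

2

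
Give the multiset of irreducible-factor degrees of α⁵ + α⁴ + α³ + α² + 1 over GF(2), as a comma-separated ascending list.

Write f(α) = α⁵ + α⁴ + α³ + α² + 1.
Roots in GF(2): f(0) = 1; f(1) = 1.
Complete factorization: f(α) = (α⁵ + α⁴ + α³ + α² + 1).
Factor degrees with multiplicity: 5 = 5.

5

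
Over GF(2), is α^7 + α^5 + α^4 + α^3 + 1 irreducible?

Yes

Write g(α) = α^7 + α^5 + α^4 + α^3 + 1.
Check for roots in GF(2): g(0) = 1; g(1) = 1.
No roots, so no linear factors.
Monic irreducibles of degree 2 over GF(2): α^2 + α + 1.
None of them divide g (all give nonzero remainder).
Monic irreducibles of degree 3 over GF(2): α^3 + α + 1, α^3 + α^2 + 1.
None of them divide g (all give nonzero remainder).
No irreducible factor of degree ≤ 3 exists, so g is irreducible over GF(2).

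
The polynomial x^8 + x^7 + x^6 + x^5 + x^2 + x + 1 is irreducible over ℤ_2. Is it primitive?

Yes

Write f(x) = x^8 + x^7 + x^6 + x^5 + x^2 + x + 1.
|GF(2^8)^×| = 2^8 − 1 = 255. Prime factorization: 255 = 3·5·17.
f is primitive ⇔ x has order 255 in GF(2)[x]/(f), i.e. x^(255/q) ≠ 1 for each prime q | 255.
x^(85) mod f = x^7 + x^2 + 1.
x^(51) mod f = x^6 + x^5 + x^4 + x^3 + x^2 + x.
x^(15) mod f = x^7 + x^6 + x^3 + x^2 + 1.
None equal 1, so x has full order 255; f is primitive.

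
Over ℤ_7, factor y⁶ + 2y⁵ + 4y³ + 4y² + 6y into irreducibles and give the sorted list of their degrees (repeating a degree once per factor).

Write g(y) = y⁶ + 2y⁵ + 4y³ + 4y² + 6y.
Linear factors from roots: (y), (y + 2), (y + 1).
Complete factorization: g(y) = (y)·(y + 2)·(y + 1)^2·(y² + 5y + 3).
Factor degrees with multiplicity: 1 + 1 + 1 + 1 + 2 = 6.

1, 1, 1, 1, 2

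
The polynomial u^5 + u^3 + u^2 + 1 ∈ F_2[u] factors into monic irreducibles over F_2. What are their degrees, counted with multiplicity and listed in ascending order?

1, 1, 1, 2

Write h(u) = u^5 + u^3 + u^2 + 1.
Roots in F_2: h(0) = 1; h(1) = 0 → root.
Linear factors from roots: (u + 1).
Complete factorization: h(u) = (u + 1)^3·(u^2 + u + 1).
Factor degrees with multiplicity: 1 + 1 + 1 + 2 = 5.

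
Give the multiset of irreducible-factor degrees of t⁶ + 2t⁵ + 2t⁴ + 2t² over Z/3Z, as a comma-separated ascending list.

1, 1, 1, 3

Write f(t) = t⁶ + 2t⁵ + 2t⁴ + 2t².
Roots in Z/3Z: f(0) = 0 → root; f(1) = 1; f(2) = 0 → root.
Linear factors from roots: (t), (t + 1).
Complete factorization: f(t) = (t + 1)·(t)^2·(t³ + t² + t + 2).
Factor degrees with multiplicity: 1 + 1 + 1 + 3 = 6.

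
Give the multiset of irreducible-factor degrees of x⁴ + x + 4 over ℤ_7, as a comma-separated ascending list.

Write f(x) = x⁴ + x + 4.
Complete factorization: f(x) = (x⁴ + x + 4).
Factor degrees with multiplicity: 4 = 4.

4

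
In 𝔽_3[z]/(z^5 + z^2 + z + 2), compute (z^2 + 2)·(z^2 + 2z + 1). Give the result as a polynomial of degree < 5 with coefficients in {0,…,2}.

Multiply in 𝔽_3[z]: (z^2 + 2)·(z^2 + 2z + 1) = z^4 + 2z^3 + z + 2.
Reduced: z^4 + 2z^3 + z + 2.

z^4 + 2z^3 + z + 2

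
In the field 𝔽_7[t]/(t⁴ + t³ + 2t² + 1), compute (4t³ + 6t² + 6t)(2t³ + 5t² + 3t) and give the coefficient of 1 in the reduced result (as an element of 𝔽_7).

0

Multiply in 𝔽_7[t]: (4t³ + 6t² + 6t)·(2t³ + 5t² + 3t) = t⁶ + 4t⁵ + 5t⁴ + 6t³ + 4t².
Reduce using t⁴ ≡ 6t³ + 5t² + 6 (mod t⁴ + t³ + 2t² + 1).
Reduced: 3t² + 4t.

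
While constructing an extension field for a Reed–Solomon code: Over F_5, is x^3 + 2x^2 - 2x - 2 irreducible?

No

Write m(x) = x^3 + 2x^2 - 2x - 2.
Check for roots in F_5: m(0) = 3; m(1) = 4; m(2) = 0 → root; m(3) = 2; m(4) = 1.
m(2) = 0, so (x − 2) divides m(x); m is reducible.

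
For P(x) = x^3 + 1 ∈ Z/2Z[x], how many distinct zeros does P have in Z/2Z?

1

Evaluate at each of the 2 elements of Z/2Z:
P(0) = 1; P(1) = 0 → root.
Roots: {1}.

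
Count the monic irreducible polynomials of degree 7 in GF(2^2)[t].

2340

Gauss's count: N_{4}(7) = (1/7) Σ_{d|7} μ(7/d)·4^d.
Divisors of 7: 1, 7; μ(7/d) for each: -1, 1.
Σ = − 4^1 + 4^7 = 16380.
N = 16380/7 = 2340.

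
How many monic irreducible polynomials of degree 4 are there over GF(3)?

Gauss's count: N_{3}(4) = (1/4) Σ_{d|4} μ(4/d)·3^d.
Divisors of 4: 1, 2, 4; μ(4/d) for each: 0, -1, 1.
Σ = − 3^2 + 3^4 = 72.
N = 72/4 = 18.

18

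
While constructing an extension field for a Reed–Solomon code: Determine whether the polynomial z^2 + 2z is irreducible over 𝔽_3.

No

Write m(z) = z^2 + 2z.
Check for roots in 𝔽_3: m(0) = 0 → root; m(1) = 0 → root; m(2) = 2.
m(0) = 0, so (z) divides m(z); m is reducible.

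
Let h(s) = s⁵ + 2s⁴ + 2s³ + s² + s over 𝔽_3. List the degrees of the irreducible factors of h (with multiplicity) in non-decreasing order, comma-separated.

Roots in 𝔽_3: h(0) = 0 → root; h(1) = 1; h(2) = 2.
Linear factors from roots: (s).
Complete factorization: h(s) = (s)·(s² + s + 2)^2.
Factor degrees with multiplicity: 1 + 2 + 2 = 5.

1, 2, 2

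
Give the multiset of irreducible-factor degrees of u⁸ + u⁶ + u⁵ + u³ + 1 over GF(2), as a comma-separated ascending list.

Write f(u) = u⁸ + u⁶ + u⁵ + u³ + 1.
Roots in GF(2): f(0) = 1; f(1) = 1.
Complete factorization: f(u) = (u⁸ + u⁶ + u⁵ + u³ + 1).
Factor degrees with multiplicity: 8 = 8.

8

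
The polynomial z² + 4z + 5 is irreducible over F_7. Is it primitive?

Write f(z) = z² + 4z + 5.
|GF(7^2)^×| = 7^2 − 1 = 48. Prime factorization: 48 = 2^4·3.
f is primitive ⇔ z has order 48 in GF(7)[z]/(f), i.e. z^(48/q) ≠ 1 for each prime q | 48.
z^(24) mod f = 6.
z^(16) mod f = 4.
None equal 1, so z has full order 48; f is primitive.

Yes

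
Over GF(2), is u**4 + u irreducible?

No

Write f(u) = u**4 + u.
Check for roots in GF(2): f(0) = 0 → root; f(1) = 0 → root.
f(0) = 0, so (u) divides f(u); f is reducible.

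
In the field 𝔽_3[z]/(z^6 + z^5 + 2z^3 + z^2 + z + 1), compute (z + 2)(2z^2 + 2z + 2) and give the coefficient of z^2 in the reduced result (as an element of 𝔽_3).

0

Multiply in 𝔽_3[z]: (z + 2)·(2z^2 + 2z + 2) = 2z^3 + 1.
Reduced: 2z^3 + 1.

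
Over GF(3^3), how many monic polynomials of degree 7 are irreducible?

1494336168

By the necklace-counting formula, N_27(7) = (1/7) Σ_{d|7} μ(7/d)·27^d.
Divisors of 7: 1, 7; μ(7/d) for each: -1, 1.
Σ = − 27^1 + 27^7 = 10460353176.
N = 10460353176/7 = 1494336168.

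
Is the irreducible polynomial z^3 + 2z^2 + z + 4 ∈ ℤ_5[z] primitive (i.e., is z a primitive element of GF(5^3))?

Write f(z) = z^3 + 2z^2 + z + 4.
|GF(5^3)^×| = 5^3 − 1 = 124. Prime factorization: 124 = 2^2·31.
f is primitive ⇔ z has order 124 in GF(5)[z]/(f), i.e. z^(124/q) ≠ 1 for each prime q | 124.
z^(62) mod f = 1
z^(4) mod f = 3z^2 + 3z + 3.
Since z^(62) = 1, the order of z divides 62 < 124; not primitive.

No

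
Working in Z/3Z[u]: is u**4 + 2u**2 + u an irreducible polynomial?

No

Write P(u) = u**4 + 2u**2 + u.
Check for roots in Z/3Z: P(0) = 0 → root; P(1) = 1; P(2) = 2.
P(0) = 0, so (u) divides P(u); P is reducible.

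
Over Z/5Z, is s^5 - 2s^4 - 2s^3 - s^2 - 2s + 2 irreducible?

Yes

Write h(s) = s^5 - 2s^4 - 2s^3 - s^2 - 2s + 2.
Check for roots in Z/5Z: h(0) = 2; h(1) = 1; h(2) = 3; h(3) = 4; h(4) = 2.
No roots, so no linear factors.
Degree-2 irreducible divisors: test the 10 monic irreducibles of degree 2 over GF(5).
None of them divide h (all give nonzero remainder).
No irreducible factor of degree ≤ 2 exists, so h is irreducible over GF(5).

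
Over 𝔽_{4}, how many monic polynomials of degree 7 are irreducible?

By the necklace-counting formula, N_4(7) = (1/7) Σ_{d|7} μ(7/d)·4^d.
Divisors of 7: 1, 7; μ(7/d) for each: -1, 1.
Σ = − 4^1 + 4^7 = 16380.
N = 16380/7 = 2340.

2340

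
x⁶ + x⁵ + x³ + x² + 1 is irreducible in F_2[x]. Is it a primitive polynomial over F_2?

Write f(x) = x⁶ + x⁵ + x³ + x² + 1.
|GF(2^6)^×| = 2^6 − 1 = 63. Prime factorization: 63 = 3^2·7.
f is primitive ⇔ x has order 63 in GF(2)[x]/(f), i.e. x^(63/q) ≠ 1 for each prime q | 63.
x^(21) mod f = x⁴ + x² + x + 1.
x^(9) mod f = x² + x.
None equal 1, so x has full order 63; f is primitive.

Yes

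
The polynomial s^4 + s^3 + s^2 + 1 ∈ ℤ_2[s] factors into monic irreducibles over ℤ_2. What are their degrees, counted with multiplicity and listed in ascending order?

Write g(s) = s^4 + s^3 + s^2 + 1.
Roots in ℤ_2: g(0) = 1; g(1) = 0 → root.
Linear factors from roots: (s + 1).
Complete factorization: g(s) = (s + 1)·(s^3 + s + 1).
Factor degrees with multiplicity: 1 + 3 = 4.

1, 3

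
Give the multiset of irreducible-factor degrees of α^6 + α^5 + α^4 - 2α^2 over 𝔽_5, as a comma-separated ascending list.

1, 1, 1, 3

Write h(α) = α^6 + α^5 + α^4 - 2α^2.
Roots in 𝔽_5: h(0) = 0 → root; h(1) = 1; h(2) = 4; h(3) = 0 → root; h(4) = 4.
Linear factors from roots: (α), (α + 2).
Complete factorization: h(α) = (α + 2)·(α)^2·(α^3 - α^2 - 2α - 1).
Factor degrees with multiplicity: 1 + 1 + 1 + 3 = 6.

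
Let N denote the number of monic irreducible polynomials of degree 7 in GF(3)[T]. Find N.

By the necklace-counting formula, N_3(7) = (1/7) Σ_{d|7} μ(7/d)·3^d.
Divisors of 7: 1, 7; μ(7/d) for each: -1, 1.
Σ = − 3^1 + 3^7 = 2184.
N = 2184/7 = 312.

312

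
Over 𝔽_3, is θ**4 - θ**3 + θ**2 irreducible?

No

Write P(θ) = θ**4 - θ**3 + θ**2.
Check for roots in 𝔽_3: P(0) = 0 → root; P(1) = 1; P(2) = 0 → root.
P(0) = 0, so (θ) divides P(θ); P is reducible.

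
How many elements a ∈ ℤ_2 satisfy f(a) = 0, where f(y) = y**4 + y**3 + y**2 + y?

Evaluate at each of the 2 elements of ℤ_2:
f(0) = 0 → root; f(1) = 0 → root.
Roots: {0, 1}.

2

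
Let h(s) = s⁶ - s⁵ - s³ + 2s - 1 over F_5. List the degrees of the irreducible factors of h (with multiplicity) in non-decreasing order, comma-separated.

1, 1, 1, 3

Roots in F_5: h(0) = 4; h(1) = 0 → root; h(2) = 2; h(3) = 4; h(4) = 0 → root.
Linear factors from roots: (s - 1), (s + 1).
Complete factorization: h(s) = (s + 1)·(s - 1)^2·(s³ + s - 1).
Factor degrees with multiplicity: 1 + 1 + 1 + 3 = 6.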